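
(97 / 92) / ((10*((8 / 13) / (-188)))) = -59267 / 1840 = -32.21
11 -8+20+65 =88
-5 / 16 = -0.31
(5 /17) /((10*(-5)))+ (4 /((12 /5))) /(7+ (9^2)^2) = -9427 /1674840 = -0.01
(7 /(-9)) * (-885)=2065 /3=688.33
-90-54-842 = -986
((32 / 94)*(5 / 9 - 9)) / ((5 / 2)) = -2432 / 2115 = -1.15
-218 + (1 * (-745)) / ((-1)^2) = -963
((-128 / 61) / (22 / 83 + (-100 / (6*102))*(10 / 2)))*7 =11378304 / 427549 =26.61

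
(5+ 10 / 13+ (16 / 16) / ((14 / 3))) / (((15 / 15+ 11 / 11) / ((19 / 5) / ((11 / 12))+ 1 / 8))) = 186021 / 14560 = 12.78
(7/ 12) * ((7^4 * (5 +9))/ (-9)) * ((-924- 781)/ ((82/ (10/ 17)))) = 1002957725/ 37638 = 26647.48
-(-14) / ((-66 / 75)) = -175 / 11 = -15.91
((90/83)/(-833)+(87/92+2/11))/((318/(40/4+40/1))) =1969912975/11125018212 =0.18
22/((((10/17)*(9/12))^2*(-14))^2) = 7349848/2480625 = 2.96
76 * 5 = 380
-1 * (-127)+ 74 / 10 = 672 / 5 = 134.40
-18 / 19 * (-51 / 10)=4.83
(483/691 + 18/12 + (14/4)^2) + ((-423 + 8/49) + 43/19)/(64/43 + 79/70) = -146.26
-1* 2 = -2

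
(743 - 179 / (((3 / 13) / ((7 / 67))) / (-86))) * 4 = 30849.69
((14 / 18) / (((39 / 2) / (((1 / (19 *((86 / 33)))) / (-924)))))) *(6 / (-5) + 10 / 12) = 11 / 34412040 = 0.00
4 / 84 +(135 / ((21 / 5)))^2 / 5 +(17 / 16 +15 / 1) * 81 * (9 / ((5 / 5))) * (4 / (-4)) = -27054779 / 2352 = -11502.88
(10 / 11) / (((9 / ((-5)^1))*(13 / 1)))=-50 / 1287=-0.04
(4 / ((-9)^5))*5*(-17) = 340 / 59049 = 0.01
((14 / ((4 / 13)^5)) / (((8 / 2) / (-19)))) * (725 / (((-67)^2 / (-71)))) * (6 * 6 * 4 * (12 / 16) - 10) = 124554905859475 / 4596736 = 27096380.10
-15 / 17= -0.88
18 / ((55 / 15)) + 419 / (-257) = 3.28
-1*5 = -5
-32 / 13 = -2.46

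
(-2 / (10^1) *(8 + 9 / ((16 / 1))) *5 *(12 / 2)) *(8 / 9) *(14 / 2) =-959 / 3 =-319.67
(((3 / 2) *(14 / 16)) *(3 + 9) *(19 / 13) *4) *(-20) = -23940 / 13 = -1841.54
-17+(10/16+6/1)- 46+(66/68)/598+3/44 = -25185539/447304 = -56.31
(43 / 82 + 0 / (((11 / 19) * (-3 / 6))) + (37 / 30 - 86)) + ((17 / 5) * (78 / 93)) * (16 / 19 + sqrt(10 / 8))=-5929129 / 72447 + 221 * sqrt(5) / 155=-78.65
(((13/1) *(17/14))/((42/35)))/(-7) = -1105/588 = -1.88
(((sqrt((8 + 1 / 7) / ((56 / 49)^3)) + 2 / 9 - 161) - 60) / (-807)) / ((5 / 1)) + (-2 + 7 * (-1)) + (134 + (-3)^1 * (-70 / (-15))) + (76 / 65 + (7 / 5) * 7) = 11521379 / 94419 - 7 * sqrt(114) / 129120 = 122.02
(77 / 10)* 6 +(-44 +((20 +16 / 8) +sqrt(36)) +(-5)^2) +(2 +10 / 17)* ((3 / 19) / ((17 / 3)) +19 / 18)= 58.00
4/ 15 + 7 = 109/ 15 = 7.27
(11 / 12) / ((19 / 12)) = 11 / 19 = 0.58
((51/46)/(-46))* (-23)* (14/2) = 3.88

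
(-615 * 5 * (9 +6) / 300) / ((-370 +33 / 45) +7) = 9225 / 21736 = 0.42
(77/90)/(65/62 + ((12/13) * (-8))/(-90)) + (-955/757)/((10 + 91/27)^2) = 3032756458712/4044871529997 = 0.75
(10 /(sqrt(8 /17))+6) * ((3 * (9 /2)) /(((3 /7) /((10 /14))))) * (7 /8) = 945 /8+1575 * sqrt(34) /32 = 405.12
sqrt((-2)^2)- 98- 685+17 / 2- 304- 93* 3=-2711 / 2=-1355.50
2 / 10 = 1 / 5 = 0.20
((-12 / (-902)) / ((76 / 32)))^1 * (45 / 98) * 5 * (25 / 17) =135000 / 7137977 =0.02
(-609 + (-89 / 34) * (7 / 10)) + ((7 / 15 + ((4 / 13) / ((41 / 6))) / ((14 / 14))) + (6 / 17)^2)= -5639566513 / 9242220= -610.20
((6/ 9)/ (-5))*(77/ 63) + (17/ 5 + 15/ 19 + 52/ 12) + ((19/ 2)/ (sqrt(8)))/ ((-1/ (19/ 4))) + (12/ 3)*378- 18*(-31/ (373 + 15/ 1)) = 757261897/ 497610- 361*sqrt(2)/ 32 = 1505.84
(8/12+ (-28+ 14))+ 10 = -10/3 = -3.33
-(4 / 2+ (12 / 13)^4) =-77858 / 28561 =-2.73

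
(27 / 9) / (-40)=-3 / 40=-0.08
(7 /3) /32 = 7 /96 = 0.07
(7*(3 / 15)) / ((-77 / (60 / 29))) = -12 / 319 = -0.04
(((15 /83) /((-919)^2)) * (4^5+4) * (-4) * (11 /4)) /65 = -33924 /911281319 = -0.00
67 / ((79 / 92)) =6164 / 79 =78.03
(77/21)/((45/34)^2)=12716/6075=2.09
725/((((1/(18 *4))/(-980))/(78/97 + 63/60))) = -94849552.58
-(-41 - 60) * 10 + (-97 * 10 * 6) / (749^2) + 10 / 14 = 567005905 / 561001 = 1010.70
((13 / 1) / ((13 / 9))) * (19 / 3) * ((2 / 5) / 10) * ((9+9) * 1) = 1026 / 25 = 41.04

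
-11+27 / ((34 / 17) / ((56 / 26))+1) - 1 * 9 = -6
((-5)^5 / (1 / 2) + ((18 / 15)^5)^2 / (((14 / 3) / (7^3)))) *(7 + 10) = -962045169338 / 9765625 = -98513.43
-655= -655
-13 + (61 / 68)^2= -56391 / 4624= -12.20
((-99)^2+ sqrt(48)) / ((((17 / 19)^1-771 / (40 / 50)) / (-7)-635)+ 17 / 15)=-78211980 / 3960601-31920 * sqrt(3) / 3960601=-19.76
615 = 615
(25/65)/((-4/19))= -95/52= -1.83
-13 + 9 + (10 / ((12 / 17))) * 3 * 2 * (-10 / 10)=-89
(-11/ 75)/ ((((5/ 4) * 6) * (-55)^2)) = -2/ 309375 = -0.00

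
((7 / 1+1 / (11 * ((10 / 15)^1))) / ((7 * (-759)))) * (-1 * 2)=157 / 58443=0.00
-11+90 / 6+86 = 90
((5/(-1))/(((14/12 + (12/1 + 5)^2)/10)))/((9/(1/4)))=-25/5223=-0.00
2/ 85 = 0.02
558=558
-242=-242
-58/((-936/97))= 2813/468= 6.01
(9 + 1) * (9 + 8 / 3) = 350 / 3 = 116.67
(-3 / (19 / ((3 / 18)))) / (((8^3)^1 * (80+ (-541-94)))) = 1 / 10798080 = 0.00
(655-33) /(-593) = -622 /593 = -1.05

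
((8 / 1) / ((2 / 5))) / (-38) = -10 / 19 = -0.53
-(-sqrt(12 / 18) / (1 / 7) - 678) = 7 * sqrt(6) / 3 +678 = 683.72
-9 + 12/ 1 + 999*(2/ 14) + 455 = 600.71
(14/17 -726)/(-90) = 6164/765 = 8.06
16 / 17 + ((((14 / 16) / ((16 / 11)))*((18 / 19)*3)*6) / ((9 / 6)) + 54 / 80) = 218477 / 25840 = 8.45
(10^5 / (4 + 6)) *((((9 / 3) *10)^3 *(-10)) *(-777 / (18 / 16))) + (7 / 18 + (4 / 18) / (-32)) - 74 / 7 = 1864799999989.81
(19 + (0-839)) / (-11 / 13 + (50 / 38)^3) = -18279235 / 31919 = -572.68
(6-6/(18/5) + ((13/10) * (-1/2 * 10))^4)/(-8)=-85891/384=-223.67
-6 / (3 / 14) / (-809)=28 / 809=0.03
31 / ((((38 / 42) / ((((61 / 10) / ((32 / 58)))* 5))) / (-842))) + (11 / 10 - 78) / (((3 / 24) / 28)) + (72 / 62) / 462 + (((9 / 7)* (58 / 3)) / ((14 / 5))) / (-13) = -532255925435099 / 330169840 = -1612067.07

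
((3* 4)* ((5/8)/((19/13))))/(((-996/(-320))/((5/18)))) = 6500/14193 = 0.46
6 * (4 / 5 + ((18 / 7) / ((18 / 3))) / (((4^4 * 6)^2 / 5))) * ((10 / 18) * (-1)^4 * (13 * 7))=242.67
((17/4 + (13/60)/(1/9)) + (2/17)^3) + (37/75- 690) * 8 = -5509.85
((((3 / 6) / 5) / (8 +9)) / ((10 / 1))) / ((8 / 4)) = 1 / 3400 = 0.00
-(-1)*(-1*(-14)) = 14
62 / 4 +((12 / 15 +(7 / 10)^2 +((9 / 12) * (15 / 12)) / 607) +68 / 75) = 17.70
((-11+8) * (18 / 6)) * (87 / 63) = -87 / 7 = -12.43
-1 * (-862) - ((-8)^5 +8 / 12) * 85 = 2786085.33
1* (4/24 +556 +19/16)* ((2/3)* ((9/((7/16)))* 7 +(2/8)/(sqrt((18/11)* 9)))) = 26753* sqrt(22)/5184 +53506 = 53530.21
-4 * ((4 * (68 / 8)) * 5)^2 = -115600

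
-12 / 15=-4 / 5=-0.80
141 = 141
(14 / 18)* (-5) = -3.89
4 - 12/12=3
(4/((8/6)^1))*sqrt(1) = 3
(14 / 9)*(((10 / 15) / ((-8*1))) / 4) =-7 / 216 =-0.03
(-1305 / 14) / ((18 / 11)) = -1595 / 28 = -56.96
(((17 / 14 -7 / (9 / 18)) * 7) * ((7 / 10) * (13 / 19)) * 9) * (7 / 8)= -1026207 / 3040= -337.57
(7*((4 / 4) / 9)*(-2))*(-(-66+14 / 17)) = -101.39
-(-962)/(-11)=-962/11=-87.45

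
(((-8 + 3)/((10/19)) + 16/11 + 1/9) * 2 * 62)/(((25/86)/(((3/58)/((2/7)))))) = -14659001/23925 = -612.71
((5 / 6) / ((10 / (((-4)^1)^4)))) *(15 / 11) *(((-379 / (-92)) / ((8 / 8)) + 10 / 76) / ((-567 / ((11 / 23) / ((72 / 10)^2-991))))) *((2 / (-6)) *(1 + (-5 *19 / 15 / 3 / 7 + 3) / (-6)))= -515216000 / 25289120853927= -0.00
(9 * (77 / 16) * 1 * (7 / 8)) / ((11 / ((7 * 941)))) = 2904867 / 128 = 22694.27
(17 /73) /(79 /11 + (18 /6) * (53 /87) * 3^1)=0.02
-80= -80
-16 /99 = -0.16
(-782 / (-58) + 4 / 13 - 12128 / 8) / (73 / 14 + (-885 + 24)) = 7928662 / 4516837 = 1.76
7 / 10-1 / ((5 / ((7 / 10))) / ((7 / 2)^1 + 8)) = -91 / 100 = -0.91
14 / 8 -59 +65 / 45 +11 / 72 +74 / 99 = -14495 / 264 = -54.91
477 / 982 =0.49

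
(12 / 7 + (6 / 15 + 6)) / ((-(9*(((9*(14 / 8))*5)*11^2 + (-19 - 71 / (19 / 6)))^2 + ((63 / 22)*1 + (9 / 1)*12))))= -18044224 / 1801434187887705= -0.00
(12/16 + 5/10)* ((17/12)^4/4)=1.26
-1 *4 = -4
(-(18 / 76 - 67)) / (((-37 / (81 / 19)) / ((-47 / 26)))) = 9658359 / 694564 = 13.91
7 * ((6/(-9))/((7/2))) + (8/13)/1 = -28/39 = -0.72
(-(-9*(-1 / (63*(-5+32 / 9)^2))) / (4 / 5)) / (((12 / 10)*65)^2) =-45 / 3198832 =-0.00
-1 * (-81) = 81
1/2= 0.50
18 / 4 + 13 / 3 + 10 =113 / 6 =18.83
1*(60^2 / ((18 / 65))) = 13000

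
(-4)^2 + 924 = 940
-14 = -14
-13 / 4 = -3.25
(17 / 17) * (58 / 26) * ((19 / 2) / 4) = 5.30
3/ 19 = 0.16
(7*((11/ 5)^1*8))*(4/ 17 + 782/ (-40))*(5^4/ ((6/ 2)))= -8427650/ 17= -495744.12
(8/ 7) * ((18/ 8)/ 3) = 6/ 7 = 0.86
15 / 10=3 / 2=1.50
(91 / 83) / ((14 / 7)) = 91 / 166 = 0.55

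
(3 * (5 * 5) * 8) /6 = 100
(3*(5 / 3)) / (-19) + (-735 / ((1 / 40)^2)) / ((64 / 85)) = -29675630 / 19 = -1561875.26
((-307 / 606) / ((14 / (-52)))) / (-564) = -3991 / 1196244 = -0.00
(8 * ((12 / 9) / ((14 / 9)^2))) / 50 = 108 / 1225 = 0.09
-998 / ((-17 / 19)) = 18962 / 17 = 1115.41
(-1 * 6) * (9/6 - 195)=1161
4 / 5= 0.80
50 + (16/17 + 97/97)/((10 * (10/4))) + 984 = 439483/425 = 1034.08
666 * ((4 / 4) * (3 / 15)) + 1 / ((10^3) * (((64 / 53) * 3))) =25574453 / 192000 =133.20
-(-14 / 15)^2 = -196 / 225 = -0.87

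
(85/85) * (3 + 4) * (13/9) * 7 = 637/9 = 70.78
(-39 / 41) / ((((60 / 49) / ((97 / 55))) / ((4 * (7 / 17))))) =-432523 / 191675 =-2.26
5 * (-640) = -3200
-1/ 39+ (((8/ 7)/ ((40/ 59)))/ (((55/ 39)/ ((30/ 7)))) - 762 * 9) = -720274351/ 105105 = -6852.90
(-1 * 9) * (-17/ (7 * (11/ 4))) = 612/ 77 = 7.95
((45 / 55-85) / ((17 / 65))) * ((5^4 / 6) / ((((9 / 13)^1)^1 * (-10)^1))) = 48904375 / 10098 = 4842.98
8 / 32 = 1 / 4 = 0.25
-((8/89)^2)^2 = -4096/62742241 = -0.00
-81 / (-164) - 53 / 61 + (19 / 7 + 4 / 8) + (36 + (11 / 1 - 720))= -46930011 / 70028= -670.16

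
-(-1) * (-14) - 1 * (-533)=519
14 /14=1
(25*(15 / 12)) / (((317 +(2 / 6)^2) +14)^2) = 405 / 1420864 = 0.00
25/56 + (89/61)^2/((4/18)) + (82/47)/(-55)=5383280613/538651960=9.99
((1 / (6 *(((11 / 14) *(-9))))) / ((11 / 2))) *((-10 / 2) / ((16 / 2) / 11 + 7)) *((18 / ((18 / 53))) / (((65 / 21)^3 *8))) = 127253 / 205419500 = 0.00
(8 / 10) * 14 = 56 / 5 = 11.20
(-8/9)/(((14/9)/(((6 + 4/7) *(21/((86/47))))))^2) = -189306882/90601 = -2089.46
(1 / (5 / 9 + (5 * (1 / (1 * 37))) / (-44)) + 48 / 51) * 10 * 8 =6057664 / 27523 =220.09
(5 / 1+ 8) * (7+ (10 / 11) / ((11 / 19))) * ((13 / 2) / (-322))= -175253 / 77924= -2.25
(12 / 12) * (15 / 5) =3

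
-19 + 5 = -14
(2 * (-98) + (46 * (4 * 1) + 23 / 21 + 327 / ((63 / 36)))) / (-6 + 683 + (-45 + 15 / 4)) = 14780 / 53403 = 0.28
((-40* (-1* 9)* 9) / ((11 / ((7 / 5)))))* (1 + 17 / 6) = 17388 / 11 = 1580.73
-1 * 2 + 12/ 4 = 1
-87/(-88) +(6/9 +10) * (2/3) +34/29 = 212963/22968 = 9.27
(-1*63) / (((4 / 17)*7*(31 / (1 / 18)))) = -17 / 248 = -0.07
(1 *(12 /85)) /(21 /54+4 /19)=4104 /17425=0.24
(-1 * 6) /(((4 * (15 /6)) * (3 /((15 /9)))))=-1 /3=-0.33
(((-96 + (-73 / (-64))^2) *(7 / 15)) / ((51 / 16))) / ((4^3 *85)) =-2715209 / 1065369600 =-0.00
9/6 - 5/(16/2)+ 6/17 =167/136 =1.23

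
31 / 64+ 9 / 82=1559 / 2624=0.59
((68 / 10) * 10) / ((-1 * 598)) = -34 / 299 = -0.11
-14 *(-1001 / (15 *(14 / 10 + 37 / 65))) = 474.43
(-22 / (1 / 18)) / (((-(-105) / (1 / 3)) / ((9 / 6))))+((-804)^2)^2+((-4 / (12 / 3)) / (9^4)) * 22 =95953821782000764 / 229635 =417853645054.11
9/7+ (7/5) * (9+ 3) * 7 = 4161/35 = 118.89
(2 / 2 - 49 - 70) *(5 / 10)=-59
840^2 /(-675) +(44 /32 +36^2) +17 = 6457 /24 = 269.04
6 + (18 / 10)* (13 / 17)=7.38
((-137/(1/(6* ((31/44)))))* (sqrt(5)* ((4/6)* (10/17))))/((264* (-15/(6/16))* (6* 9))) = 4247* sqrt(5)/10663488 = 0.00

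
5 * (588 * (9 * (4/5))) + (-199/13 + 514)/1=281667/13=21666.69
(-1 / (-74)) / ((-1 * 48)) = -1 / 3552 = -0.00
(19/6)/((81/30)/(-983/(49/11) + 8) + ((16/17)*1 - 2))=-52105/17631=-2.96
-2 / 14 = -1 / 7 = -0.14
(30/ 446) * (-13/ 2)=-195/ 446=-0.44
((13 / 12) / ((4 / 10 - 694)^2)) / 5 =65 / 144324288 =0.00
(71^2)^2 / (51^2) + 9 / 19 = 482845348 / 49419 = 9770.44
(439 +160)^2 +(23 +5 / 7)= 2511773 / 7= 358824.71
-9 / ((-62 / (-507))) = -73.60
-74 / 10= -37 / 5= -7.40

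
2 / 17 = 0.12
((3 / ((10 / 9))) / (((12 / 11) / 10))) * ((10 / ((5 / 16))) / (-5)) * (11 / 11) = -158.40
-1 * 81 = -81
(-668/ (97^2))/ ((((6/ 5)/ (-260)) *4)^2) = -208.30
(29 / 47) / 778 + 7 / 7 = 36595 / 36566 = 1.00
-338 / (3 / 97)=-32786 / 3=-10928.67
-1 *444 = -444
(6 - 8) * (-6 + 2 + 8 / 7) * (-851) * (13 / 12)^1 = -110630 / 21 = -5268.10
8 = 8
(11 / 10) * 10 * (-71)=-781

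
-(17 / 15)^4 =-83521 / 50625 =-1.65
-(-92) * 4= 368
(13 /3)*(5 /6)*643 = 41795 /18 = 2321.94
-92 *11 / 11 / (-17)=5.41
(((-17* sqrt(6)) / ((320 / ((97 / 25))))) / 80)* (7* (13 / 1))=-150059* sqrt(6) / 640000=-0.57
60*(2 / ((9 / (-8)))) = -320 / 3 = -106.67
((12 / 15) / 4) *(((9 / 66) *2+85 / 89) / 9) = 1202 / 44055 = 0.03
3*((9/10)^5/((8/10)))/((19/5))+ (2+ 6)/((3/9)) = 7473147/304000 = 24.58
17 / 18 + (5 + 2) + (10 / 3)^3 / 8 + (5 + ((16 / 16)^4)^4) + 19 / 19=1057 / 54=19.57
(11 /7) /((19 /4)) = 0.33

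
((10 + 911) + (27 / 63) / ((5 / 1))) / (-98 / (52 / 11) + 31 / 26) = -209547 / 4445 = -47.14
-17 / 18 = -0.94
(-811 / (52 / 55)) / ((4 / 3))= -133815 / 208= -643.34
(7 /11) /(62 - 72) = -7 /110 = -0.06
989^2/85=978121/85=11507.31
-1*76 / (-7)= 76 / 7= 10.86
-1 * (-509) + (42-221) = 330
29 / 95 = 0.31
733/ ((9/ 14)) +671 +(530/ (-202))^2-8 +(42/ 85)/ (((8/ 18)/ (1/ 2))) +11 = 56863295921/ 31215060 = 1821.66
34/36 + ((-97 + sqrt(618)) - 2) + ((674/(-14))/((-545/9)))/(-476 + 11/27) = -86466026513/881791470 + sqrt(618) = -73.20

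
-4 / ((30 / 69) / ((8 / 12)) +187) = -0.02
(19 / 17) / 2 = 19 / 34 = 0.56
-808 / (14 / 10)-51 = -628.14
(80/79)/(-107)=-0.01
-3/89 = -0.03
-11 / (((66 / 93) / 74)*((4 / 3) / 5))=-17205 / 4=-4301.25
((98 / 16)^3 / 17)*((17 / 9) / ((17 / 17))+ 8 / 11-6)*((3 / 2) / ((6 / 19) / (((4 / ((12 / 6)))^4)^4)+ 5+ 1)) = -4792549664 / 419129271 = -11.43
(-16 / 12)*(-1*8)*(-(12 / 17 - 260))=141056 / 51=2765.80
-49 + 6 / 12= -97 / 2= -48.50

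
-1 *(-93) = 93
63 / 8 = 7.88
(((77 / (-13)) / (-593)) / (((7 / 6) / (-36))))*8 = -19008 / 7709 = -2.47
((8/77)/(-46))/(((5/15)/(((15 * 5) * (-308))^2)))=-83160000/23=-3615652.17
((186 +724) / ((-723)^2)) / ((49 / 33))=1430 / 1219701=0.00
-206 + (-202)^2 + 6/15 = 202992/5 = 40598.40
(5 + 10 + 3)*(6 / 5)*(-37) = -3996 / 5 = -799.20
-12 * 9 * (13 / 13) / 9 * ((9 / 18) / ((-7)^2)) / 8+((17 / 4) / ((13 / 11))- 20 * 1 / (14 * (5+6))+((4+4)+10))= 150307 / 7007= 21.45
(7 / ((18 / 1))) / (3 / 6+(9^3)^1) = 7 / 13131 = 0.00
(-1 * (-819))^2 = 670761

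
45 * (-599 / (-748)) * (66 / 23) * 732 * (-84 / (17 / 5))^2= 5220838476000 / 112999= 46202519.28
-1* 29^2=-841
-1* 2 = -2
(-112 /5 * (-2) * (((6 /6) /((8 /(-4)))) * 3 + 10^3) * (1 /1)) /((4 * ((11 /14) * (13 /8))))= 6262592 /715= 8758.87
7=7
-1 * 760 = -760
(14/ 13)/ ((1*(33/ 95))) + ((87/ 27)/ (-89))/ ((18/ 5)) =6371245/ 2061774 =3.09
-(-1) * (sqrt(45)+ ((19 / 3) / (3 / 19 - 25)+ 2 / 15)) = -287 / 2360+ 3 * sqrt(5) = 6.59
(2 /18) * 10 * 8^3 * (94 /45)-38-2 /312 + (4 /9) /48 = 1211317 /1053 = 1150.35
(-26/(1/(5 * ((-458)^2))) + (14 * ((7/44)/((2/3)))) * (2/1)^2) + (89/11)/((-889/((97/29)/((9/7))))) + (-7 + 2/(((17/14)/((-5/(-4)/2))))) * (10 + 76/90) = -845144493539356/30992445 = -27269371.41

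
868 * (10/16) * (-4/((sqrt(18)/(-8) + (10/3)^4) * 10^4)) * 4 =-22498560/3199940951 - 8542422 * sqrt(2)/399992618875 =-0.01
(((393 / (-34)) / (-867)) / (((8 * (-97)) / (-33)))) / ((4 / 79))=341517 / 30499904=0.01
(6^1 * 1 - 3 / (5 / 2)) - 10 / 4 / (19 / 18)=231 / 95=2.43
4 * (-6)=-24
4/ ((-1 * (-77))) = 4/ 77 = 0.05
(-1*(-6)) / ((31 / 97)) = 582 / 31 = 18.77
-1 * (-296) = 296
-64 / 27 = -2.37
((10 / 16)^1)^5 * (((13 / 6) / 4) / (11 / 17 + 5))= 690625 / 75497472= 0.01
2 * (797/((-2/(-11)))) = 8767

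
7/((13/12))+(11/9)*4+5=1913/117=16.35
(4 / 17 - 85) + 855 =13094 / 17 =770.24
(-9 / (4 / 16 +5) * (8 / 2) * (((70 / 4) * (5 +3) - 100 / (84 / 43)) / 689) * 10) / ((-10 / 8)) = 238720 / 33761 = 7.07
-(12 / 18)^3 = -8 / 27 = -0.30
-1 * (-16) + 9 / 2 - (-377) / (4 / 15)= 5737 / 4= 1434.25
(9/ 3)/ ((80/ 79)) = 237/ 80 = 2.96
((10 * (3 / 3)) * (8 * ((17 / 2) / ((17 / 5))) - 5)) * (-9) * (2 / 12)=-225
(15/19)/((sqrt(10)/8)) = 12 *sqrt(10)/19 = 2.00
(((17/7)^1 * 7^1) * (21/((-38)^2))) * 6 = 1071/722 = 1.48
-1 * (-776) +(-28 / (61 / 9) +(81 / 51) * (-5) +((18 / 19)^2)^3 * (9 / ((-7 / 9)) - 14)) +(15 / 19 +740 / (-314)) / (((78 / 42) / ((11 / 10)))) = 1037870793174458883 / 1394027696830678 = 744.51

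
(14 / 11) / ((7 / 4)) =8 / 11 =0.73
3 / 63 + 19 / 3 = 134 / 21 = 6.38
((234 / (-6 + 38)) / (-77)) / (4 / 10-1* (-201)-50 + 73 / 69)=-3105 / 4984672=-0.00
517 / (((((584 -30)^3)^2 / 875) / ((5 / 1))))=2261875 / 28910698749983296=0.00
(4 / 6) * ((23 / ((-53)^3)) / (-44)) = 23 / 9825882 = 0.00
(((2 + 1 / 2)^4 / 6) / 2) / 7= 625 / 1344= 0.47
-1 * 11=-11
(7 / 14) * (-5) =-5 / 2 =-2.50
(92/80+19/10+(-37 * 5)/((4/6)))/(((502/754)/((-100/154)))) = 940615/3514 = 267.68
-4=-4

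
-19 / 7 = -2.71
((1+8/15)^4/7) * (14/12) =0.92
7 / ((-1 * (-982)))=7 / 982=0.01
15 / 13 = 1.15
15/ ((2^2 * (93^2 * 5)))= 1/ 11532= 0.00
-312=-312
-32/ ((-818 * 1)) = 16/ 409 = 0.04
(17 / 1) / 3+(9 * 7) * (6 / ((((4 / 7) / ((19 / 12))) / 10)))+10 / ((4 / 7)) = 10496.92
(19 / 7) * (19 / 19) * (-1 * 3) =-57 / 7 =-8.14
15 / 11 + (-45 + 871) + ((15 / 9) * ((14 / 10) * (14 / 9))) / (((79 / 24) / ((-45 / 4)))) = 708199 / 869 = 814.96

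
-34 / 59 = -0.58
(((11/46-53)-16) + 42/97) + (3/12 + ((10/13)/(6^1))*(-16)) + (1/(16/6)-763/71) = -3978431185/49421112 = -80.50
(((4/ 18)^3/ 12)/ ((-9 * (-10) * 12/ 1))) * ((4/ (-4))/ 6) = -1/ 7085880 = -0.00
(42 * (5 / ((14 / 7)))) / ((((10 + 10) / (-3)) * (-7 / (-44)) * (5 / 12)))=-1188 / 5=-237.60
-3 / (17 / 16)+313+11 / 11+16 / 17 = 5306 / 17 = 312.12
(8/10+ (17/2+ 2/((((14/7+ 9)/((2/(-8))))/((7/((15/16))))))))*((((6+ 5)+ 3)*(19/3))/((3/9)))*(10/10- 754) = -98713531/55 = -1794791.47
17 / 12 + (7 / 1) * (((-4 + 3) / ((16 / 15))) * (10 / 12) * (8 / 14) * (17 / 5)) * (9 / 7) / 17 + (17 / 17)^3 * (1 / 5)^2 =2743 / 4200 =0.65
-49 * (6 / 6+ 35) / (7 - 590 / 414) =-182574 / 577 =-316.42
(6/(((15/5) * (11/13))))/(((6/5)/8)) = 520/33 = 15.76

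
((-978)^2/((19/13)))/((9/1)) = 1381588/19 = 72715.16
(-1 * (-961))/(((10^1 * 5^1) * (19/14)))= 6727/475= 14.16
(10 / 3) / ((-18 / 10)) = -50 / 27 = -1.85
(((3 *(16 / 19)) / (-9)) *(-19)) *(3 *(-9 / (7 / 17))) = -2448 / 7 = -349.71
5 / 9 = 0.56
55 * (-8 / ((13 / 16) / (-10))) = 70400 / 13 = 5415.38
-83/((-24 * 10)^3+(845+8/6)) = 0.00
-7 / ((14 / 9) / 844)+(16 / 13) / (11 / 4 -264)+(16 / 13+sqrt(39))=-51579174 / 13585+sqrt(39)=-3790.53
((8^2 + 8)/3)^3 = 13824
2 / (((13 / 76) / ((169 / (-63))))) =-1976 / 63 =-31.37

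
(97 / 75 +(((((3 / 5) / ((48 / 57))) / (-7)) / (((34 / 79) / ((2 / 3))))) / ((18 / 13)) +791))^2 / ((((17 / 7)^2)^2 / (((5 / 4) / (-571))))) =-22573669021396642681 / 571589992355328000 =-39.49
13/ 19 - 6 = -101/ 19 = -5.32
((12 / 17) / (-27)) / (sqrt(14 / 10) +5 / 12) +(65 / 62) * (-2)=-2914745 / 1396023 - 64 * sqrt(35) / 15011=-2.11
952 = 952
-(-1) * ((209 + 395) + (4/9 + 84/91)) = 70828/117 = 605.37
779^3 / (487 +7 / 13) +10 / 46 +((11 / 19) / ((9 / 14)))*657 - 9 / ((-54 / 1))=4030821140542 / 4154559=970216.37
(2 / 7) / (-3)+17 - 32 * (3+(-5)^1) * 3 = 4387 / 21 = 208.90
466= 466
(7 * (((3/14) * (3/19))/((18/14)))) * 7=1.29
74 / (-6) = -37 / 3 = -12.33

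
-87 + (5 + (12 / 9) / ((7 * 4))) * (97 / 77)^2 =-9834929 / 124509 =-78.99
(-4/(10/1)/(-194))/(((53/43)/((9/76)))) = 387/1953580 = 0.00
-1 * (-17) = 17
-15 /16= -0.94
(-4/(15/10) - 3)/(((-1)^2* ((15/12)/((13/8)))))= -221/30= -7.37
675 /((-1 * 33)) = -225 /11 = -20.45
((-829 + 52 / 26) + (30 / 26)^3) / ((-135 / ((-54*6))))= -21762528 / 10985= -1981.11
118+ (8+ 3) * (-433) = -4645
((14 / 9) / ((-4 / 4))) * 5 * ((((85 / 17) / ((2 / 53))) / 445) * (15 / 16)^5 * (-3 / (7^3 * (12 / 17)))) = 380109375 / 18291359744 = 0.02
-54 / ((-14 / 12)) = 324 / 7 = 46.29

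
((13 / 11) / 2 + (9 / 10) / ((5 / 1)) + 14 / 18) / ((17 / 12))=15332 / 14025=1.09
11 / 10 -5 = -39 / 10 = -3.90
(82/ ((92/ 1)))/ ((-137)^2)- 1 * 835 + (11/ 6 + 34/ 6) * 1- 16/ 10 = -1789558356/ 2158435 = -829.10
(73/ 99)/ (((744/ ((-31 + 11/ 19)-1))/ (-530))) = 3849655/ 233244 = 16.50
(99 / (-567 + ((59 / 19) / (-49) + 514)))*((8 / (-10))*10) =368676 / 24701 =14.93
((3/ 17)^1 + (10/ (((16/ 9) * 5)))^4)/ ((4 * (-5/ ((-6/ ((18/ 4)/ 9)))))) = 74295/ 69632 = 1.07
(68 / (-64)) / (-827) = 17 / 13232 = 0.00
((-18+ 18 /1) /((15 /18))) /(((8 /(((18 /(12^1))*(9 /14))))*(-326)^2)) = 0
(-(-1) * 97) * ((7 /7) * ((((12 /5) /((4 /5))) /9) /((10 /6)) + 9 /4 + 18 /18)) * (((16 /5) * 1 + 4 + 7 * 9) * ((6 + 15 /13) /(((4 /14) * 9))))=13071429 /200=65357.14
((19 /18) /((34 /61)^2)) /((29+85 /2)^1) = 70699 /1487772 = 0.05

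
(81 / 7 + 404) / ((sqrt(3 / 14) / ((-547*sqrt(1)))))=-1591223*sqrt(42) / 21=-491062.08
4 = 4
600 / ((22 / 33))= 900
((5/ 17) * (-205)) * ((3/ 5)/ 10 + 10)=-20623/ 34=-606.56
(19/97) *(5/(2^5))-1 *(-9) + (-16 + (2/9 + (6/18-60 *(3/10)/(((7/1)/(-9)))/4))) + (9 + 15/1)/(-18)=-383567/195552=-1.96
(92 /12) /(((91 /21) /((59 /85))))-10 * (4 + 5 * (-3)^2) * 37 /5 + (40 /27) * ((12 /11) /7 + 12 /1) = -920644363 /255255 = -3606.76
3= 3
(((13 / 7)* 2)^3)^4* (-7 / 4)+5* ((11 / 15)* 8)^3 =-16102288943848661504 / 1334695551525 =-12064390.96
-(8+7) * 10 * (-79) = 11850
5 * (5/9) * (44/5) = 220/9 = 24.44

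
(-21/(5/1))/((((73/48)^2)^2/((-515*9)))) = 103338934272/28398241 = 3638.92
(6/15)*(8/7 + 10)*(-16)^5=-4673653.03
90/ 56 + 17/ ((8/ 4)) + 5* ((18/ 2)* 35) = 44383/ 28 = 1585.11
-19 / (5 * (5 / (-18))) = 342 / 25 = 13.68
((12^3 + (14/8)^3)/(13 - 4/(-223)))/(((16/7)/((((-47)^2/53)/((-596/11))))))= -4207846530965/93900763136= -44.81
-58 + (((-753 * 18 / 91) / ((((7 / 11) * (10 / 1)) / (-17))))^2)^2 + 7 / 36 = 92857902285080931745998211 / 3704590830622500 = 25065629790.34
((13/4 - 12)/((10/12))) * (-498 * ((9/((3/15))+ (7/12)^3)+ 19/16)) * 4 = 46570055/48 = 970209.48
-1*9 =-9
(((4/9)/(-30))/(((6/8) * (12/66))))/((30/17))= -374/6075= -0.06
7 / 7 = 1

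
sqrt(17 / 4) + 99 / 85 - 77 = -6446 / 85 + sqrt(17) / 2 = -73.77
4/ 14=2/ 7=0.29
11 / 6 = 1.83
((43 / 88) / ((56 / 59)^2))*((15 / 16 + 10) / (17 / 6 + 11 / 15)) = 56131125 / 33746944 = 1.66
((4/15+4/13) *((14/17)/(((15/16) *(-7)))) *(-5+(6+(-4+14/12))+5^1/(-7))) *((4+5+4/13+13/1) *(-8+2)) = -3177472/129285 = -24.58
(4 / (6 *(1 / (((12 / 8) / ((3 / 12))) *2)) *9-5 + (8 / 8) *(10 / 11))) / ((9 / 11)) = 968 / 81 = 11.95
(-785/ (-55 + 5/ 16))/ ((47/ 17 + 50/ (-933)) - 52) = -39842832/ 136809925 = -0.29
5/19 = 0.26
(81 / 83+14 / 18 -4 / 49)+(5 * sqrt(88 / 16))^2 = 139.17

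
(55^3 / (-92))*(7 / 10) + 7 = -231637 / 184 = -1258.90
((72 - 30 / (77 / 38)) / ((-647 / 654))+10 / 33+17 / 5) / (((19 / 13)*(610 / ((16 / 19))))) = -0.05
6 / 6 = 1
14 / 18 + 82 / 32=481 / 144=3.34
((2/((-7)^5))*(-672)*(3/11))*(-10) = -5760/26411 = -0.22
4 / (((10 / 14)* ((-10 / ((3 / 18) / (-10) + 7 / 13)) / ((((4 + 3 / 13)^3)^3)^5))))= -47217551586722628497939301150457477067908475259150463898549787700176239013671875 / 10460331703633494863985332768922716638017126572191254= -4513963125119748035007103000.00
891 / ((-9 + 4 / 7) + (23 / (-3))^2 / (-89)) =-4995837 / 50962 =-98.03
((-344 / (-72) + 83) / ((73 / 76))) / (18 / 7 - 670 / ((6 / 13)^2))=-840560 / 28906613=-0.03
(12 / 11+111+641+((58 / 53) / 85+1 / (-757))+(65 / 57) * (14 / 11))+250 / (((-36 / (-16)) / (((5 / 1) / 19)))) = 5027836827071 / 6414746085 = 783.79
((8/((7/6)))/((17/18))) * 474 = 409536/119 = 3441.48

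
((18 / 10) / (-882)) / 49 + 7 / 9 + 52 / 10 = 1291729 / 216090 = 5.98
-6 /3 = -2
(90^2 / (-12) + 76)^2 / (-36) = -358801 / 36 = -9966.69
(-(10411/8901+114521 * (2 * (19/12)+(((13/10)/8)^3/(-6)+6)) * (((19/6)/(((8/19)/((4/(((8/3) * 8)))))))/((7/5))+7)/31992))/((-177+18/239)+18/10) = 255482071982600409439/169540599638340403200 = 1.51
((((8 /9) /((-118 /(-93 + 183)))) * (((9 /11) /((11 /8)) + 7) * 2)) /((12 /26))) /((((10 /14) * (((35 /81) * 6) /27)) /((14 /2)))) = -81287388 /35695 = -2277.28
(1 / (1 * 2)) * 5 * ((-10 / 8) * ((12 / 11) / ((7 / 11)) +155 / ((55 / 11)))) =-5725 / 56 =-102.23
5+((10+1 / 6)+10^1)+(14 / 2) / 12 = 103 / 4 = 25.75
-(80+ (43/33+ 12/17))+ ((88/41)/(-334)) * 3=-315083981/3841167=-82.03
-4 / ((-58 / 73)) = 146 / 29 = 5.03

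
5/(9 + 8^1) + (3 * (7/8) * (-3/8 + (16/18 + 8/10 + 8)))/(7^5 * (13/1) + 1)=1049160607/3565789440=0.29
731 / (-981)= -731 / 981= -0.75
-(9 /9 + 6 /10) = -1.60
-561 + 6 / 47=-26361 / 47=-560.87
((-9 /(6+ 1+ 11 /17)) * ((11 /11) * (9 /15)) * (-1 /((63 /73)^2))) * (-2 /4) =-0.47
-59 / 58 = -1.02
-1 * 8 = -8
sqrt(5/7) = 0.85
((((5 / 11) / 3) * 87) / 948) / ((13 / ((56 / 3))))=2030 / 101673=0.02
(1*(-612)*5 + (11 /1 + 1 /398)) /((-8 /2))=1213501 /1592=762.25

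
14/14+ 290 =291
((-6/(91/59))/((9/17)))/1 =-2006/273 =-7.35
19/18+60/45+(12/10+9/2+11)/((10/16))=13099/450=29.11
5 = 5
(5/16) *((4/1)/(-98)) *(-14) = 5/28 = 0.18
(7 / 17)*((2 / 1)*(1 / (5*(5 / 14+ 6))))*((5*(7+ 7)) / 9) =2744 / 13617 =0.20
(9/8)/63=1/56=0.02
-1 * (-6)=6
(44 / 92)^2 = 121 / 529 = 0.23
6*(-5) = -30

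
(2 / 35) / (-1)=-0.06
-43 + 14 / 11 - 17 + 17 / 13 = -8211 / 143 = -57.42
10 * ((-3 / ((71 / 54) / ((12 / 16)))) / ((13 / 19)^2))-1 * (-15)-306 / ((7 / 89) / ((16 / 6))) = -10396.41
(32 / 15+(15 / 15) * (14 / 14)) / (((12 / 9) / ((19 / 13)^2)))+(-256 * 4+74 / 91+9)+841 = -3978831 / 23660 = -168.17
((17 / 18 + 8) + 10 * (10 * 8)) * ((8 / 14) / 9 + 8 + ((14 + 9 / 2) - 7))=35892865 / 2268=15825.78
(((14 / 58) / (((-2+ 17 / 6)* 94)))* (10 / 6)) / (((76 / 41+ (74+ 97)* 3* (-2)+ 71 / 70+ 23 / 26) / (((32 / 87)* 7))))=-14625520 / 1130671376553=-0.00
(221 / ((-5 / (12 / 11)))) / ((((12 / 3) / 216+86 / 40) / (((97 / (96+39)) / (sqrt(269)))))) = -1028976 * sqrt(269) / 17324945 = -0.97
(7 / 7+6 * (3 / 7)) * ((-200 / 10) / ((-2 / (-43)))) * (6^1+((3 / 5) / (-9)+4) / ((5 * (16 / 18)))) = -296055 / 28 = -10573.39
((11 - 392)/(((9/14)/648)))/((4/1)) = -96012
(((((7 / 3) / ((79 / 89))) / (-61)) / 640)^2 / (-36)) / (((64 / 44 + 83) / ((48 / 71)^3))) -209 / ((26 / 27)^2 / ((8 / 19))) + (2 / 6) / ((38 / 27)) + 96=39792247199195568926191 / 29752685005626031378800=1.34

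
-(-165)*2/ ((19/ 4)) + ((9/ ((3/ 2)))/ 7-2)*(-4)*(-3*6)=-1704/ 133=-12.81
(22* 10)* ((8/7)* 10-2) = 14520/7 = 2074.29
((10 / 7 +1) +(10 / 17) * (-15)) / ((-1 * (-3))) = -761 / 357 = -2.13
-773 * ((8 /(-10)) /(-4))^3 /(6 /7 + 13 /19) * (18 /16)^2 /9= -925281 /1640000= -0.56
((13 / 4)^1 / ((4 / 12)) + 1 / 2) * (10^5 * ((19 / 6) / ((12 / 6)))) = 4868750 / 3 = 1622916.67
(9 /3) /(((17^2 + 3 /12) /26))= 24 /89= 0.27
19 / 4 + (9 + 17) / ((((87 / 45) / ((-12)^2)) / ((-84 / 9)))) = -2096089 / 116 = -18069.73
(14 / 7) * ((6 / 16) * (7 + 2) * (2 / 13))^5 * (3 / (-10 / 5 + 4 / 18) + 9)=129140163 / 233971712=0.55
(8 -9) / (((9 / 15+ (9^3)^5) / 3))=-5 / 343151886824416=-0.00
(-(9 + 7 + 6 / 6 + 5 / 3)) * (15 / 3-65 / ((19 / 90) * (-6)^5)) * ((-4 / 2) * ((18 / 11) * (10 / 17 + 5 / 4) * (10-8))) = 36194375 / 31977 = 1131.89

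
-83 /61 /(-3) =83 /183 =0.45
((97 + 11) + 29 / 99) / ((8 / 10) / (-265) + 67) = 14205325 / 8788329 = 1.62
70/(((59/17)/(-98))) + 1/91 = -10612361/5369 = -1976.60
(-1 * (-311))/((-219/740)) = -230140/219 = -1050.87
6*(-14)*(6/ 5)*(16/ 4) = -2016/ 5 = -403.20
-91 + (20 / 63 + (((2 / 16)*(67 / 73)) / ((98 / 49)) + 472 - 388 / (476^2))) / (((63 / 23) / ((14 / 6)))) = 1251556221649 / 4019231664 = 311.39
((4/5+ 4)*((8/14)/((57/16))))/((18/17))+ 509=509.73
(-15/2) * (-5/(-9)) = -25/6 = -4.17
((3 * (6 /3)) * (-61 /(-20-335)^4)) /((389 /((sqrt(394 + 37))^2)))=-0.00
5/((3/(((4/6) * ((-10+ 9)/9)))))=-10/81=-0.12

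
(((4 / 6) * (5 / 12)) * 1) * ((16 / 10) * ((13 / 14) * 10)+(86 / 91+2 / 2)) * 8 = 30580 / 819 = 37.34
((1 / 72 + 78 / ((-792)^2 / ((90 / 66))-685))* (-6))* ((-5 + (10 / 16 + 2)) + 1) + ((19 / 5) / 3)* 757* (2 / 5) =704878220447 / 1837234400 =383.66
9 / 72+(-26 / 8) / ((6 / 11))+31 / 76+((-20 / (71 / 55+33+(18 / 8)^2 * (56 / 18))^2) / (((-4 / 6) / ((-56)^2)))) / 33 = -118461674197 / 27633162468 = -4.29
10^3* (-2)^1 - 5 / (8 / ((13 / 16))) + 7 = -255169 / 128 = -1993.51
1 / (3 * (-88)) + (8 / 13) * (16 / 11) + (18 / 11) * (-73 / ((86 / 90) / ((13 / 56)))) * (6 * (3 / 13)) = -40588501 / 1033032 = -39.29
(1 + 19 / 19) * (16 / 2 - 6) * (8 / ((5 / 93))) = 2976 / 5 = 595.20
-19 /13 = -1.46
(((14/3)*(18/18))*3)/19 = 14/19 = 0.74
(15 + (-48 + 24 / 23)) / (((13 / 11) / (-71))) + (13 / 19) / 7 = 76350542 / 39767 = 1919.95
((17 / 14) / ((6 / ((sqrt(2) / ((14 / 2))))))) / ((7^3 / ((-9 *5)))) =-255 *sqrt(2) / 67228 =-0.01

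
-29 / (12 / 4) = -29 / 3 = -9.67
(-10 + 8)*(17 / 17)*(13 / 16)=-13 / 8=-1.62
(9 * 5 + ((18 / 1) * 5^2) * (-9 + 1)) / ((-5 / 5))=3555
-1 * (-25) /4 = 25 /4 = 6.25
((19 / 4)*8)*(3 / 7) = 114 / 7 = 16.29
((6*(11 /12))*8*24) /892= 264 /223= 1.18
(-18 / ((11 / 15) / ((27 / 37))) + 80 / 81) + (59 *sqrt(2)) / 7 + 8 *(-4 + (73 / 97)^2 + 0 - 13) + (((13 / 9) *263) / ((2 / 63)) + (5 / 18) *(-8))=59 *sqrt(2) / 7 + 7330256012351 / 620373006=11827.80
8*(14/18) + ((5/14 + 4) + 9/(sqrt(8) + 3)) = 4735/126 - 18*sqrt(2) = 12.12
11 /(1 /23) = 253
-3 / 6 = -1 / 2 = -0.50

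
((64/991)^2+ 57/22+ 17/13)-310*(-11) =958880507831/280875166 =3413.90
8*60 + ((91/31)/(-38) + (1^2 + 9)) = 577129/1178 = 489.92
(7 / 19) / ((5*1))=7 / 95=0.07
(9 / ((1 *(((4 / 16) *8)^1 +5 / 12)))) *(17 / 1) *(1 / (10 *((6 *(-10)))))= -153 / 1450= -0.11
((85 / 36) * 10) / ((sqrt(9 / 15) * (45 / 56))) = 2380 * sqrt(15) / 243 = 37.93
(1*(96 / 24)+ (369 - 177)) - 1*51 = 145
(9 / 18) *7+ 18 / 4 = 8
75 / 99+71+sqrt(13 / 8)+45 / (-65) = sqrt(26) / 4+30487 / 429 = 72.34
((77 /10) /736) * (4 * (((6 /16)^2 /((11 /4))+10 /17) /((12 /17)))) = 13391 /353280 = 0.04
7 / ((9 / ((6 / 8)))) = 7 / 12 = 0.58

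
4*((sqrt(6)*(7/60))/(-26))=-7*sqrt(6)/390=-0.04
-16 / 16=-1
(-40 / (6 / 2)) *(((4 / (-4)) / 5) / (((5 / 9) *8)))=3 / 5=0.60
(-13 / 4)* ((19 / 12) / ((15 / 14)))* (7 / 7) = -1729 / 360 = -4.80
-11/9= -1.22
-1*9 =-9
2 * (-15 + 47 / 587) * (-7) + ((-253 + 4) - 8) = -28247 / 587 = -48.12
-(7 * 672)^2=-22127616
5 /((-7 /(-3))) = 2.14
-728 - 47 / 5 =-3687 / 5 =-737.40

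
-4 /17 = -0.24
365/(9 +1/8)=40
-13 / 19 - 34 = -659 / 19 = -34.68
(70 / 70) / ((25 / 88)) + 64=1688 / 25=67.52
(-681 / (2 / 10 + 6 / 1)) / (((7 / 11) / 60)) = -2247300 / 217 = -10356.22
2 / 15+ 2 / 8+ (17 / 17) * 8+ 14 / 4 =11.88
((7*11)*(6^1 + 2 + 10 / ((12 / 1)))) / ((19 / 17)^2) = 1179409 / 2166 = 544.51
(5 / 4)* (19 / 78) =95 / 312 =0.30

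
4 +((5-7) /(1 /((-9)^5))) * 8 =944788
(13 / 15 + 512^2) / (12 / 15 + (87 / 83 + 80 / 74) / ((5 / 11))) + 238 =12135831365 / 252639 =48036.25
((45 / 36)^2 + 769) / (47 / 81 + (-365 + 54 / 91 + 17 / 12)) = -90877059 / 42741148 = -2.13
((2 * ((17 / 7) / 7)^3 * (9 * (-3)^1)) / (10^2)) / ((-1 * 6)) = 44217 / 11764900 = 0.00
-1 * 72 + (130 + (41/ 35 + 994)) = 36861/ 35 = 1053.17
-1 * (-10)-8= 2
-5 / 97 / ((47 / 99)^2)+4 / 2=379541 / 214273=1.77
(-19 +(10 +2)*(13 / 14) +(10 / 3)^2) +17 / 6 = 767 / 126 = 6.09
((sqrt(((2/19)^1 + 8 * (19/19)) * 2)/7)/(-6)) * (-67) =67 * sqrt(1463)/399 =6.42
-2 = -2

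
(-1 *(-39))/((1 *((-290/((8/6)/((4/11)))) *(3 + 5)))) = -143/2320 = -0.06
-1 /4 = -0.25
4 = 4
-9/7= -1.29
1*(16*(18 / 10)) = 144 / 5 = 28.80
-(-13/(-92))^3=-2197/778688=-0.00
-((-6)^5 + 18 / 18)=7775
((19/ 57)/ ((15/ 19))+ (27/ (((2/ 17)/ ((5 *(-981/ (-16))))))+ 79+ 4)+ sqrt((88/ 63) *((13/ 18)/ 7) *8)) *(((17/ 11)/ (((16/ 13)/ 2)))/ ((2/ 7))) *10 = 1105 *sqrt(286)/ 198+ 14265154631/ 2304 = 6191567.74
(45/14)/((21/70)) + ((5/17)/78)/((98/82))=696355/64974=10.72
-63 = -63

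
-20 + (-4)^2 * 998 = 15948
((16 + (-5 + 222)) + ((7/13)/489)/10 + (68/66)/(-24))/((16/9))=977399807/7458880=131.04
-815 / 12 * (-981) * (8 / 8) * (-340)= -22652925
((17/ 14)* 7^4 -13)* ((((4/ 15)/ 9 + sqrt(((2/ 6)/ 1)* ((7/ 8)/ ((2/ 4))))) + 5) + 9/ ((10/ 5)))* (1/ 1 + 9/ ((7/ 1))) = 7740* sqrt(21)/ 7 + 442556/ 7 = 68289.31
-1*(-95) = 95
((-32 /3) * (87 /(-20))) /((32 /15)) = 21.75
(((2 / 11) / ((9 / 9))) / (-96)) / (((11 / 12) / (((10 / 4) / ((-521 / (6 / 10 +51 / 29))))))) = 0.00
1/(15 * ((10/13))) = 13/150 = 0.09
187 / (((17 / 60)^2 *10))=3960 / 17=232.94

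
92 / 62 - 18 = -512 / 31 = -16.52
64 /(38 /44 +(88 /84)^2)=620928 /19027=32.63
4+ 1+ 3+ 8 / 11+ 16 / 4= 140 / 11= 12.73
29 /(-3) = -29 /3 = -9.67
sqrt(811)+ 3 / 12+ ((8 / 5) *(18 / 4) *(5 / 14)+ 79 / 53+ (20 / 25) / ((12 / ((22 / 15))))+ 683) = sqrt(811)+ 229526123 / 333900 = 715.89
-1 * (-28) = 28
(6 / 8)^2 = 9 / 16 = 0.56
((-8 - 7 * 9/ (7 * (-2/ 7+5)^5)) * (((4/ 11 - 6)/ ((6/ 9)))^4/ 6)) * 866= -13917512595199039/ 2357947691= -5902383.95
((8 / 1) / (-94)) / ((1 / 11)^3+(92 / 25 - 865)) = 66550 / 673519353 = 0.00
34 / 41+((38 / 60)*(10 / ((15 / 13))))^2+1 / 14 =36066091 / 1162350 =31.03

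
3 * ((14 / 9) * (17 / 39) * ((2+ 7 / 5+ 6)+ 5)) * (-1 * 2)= -3808 / 65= -58.58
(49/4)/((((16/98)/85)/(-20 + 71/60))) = -46082393/384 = -120006.23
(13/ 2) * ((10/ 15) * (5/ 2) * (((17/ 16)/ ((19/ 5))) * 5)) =15.15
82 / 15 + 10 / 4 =239 / 30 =7.97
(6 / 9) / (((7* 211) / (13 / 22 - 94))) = -685 / 16247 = -0.04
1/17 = 0.06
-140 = -140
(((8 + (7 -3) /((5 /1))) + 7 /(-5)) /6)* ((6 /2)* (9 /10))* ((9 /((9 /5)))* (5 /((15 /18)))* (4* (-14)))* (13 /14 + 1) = -53946 /5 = -10789.20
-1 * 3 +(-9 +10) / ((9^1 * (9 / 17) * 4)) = -955 / 324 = -2.95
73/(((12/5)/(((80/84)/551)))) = 0.05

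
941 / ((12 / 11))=10351 / 12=862.58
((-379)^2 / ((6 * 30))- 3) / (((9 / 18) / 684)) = 5437838 / 5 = 1087567.60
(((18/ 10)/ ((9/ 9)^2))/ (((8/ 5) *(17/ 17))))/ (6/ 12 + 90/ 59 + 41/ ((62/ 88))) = 5487/ 293708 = 0.02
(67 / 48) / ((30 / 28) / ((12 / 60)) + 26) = 469 / 10536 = 0.04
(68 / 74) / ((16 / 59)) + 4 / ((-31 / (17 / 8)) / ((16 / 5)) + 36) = 1112463 / 316424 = 3.52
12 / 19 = 0.63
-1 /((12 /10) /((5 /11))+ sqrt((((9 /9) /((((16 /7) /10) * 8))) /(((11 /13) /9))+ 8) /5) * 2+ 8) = -1170400 /11237181+ 500 * sqrt(534985) /11237181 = -0.07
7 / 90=0.08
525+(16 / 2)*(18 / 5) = 2769 / 5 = 553.80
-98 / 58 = -49 / 29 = -1.69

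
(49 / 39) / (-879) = -49 / 34281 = -0.00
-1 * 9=-9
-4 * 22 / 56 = -11 / 7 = -1.57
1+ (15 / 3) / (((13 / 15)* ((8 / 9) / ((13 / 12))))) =257 / 32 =8.03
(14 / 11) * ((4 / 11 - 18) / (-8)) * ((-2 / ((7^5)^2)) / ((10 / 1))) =-97 / 48827864470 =-0.00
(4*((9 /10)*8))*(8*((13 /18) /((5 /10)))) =1664 /5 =332.80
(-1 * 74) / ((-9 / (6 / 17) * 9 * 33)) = 148 / 15147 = 0.01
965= 965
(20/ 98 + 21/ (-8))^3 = -854670349/ 60236288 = -14.19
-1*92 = -92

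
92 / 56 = 23 / 14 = 1.64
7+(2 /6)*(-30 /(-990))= 694 /99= 7.01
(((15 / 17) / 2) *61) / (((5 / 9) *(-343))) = -1647 / 11662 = -0.14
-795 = -795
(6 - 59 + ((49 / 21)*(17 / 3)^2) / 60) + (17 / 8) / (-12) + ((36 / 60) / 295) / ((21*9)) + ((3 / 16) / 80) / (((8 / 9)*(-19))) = -1689911486587 / 32543078400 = -51.93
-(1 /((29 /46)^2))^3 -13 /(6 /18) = -32672406415 /594823321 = -54.93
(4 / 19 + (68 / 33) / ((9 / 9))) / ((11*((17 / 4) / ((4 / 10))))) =11392 / 586245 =0.02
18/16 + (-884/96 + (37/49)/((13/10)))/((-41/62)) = 14.17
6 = 6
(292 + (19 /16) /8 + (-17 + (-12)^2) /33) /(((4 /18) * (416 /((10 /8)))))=18754365 /4685824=4.00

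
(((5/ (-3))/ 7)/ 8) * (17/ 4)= -85/ 672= -0.13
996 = 996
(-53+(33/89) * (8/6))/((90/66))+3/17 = -869846/22695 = -38.33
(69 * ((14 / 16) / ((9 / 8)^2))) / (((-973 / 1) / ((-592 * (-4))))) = -435712 / 3753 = -116.10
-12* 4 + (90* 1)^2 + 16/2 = 8060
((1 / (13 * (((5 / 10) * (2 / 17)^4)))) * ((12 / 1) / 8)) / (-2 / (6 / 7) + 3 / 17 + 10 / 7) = -89450991 / 54080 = -1654.05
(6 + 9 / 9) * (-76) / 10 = -266 / 5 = -53.20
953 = 953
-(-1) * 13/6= 13/6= 2.17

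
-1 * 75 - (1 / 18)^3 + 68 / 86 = -18609955 / 250776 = -74.21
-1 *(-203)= 203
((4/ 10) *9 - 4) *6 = -12/ 5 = -2.40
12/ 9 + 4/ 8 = 11/ 6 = 1.83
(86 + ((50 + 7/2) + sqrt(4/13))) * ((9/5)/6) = 3 * sqrt(13)/65 + 837/20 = 42.02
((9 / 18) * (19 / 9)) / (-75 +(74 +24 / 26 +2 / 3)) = 247 / 138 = 1.79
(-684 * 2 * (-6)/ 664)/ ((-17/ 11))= -8.00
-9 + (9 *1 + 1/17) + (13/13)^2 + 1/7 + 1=262/119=2.20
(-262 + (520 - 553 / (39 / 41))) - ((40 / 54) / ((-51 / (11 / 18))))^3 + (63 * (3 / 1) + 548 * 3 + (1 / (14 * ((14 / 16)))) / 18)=1830390596225526854 / 1212463801385109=1509.65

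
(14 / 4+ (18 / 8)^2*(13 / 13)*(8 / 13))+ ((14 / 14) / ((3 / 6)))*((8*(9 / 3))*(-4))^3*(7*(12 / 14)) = -138018730 / 13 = -10616825.38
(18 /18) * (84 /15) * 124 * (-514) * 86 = -30695257.60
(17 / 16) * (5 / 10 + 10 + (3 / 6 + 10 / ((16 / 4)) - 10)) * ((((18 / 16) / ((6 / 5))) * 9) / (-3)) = -5355 / 512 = -10.46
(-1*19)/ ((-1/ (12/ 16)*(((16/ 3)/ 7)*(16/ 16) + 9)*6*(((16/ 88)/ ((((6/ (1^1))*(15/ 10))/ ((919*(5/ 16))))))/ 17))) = 671517/ 941975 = 0.71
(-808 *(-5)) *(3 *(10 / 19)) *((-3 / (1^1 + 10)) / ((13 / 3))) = -1090800 / 2717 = -401.47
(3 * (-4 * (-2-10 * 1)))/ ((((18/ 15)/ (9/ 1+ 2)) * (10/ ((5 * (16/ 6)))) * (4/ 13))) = 5720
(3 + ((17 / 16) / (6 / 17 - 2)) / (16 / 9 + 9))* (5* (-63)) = -5749515 / 6208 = -926.15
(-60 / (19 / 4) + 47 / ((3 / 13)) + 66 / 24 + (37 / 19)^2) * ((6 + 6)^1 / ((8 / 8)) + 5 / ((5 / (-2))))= 4279525 / 2166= 1975.77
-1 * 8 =-8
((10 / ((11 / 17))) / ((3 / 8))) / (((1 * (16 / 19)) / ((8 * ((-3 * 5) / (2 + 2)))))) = -16150 / 11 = -1468.18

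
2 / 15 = 0.13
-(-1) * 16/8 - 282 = -280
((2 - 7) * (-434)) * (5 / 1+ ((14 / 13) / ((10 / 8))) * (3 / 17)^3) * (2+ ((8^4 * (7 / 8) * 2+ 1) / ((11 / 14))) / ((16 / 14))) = 121860893210301 / 1405118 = 86726448.04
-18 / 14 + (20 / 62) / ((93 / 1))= -25877 / 20181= -1.28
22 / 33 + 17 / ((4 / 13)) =671 / 12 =55.92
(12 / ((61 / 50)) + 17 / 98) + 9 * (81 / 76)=4452787 / 227164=19.60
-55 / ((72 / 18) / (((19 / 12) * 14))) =-7315 / 24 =-304.79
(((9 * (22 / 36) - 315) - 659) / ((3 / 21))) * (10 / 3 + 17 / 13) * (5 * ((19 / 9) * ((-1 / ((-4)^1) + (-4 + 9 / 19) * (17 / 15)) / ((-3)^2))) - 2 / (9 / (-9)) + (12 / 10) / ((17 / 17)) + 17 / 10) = -464217397 / 29160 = -15919.66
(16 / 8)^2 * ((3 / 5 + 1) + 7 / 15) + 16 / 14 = 988 / 105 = 9.41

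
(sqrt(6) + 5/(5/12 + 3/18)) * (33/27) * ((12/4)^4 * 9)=891 * sqrt(6) + 53460/7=9819.64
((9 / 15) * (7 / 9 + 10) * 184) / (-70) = -17.00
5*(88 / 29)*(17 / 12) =1870 / 87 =21.49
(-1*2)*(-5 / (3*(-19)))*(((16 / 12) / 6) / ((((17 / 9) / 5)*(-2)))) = 50 / 969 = 0.05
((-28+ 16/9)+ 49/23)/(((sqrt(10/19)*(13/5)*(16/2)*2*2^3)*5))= -4987*sqrt(190)/3444480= -0.02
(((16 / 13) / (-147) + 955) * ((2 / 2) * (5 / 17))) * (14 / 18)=9124945 / 41769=218.46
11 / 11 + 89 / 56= 145 / 56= 2.59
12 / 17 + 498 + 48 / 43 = 365370 / 731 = 499.82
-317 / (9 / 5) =-1585 / 9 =-176.11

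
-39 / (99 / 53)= -689 / 33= -20.88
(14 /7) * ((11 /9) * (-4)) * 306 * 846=-2531232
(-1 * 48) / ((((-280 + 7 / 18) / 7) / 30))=25920 / 719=36.05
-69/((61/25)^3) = -1078125/226981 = -4.75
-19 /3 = -6.33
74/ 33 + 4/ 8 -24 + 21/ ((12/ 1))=-2575/ 132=-19.51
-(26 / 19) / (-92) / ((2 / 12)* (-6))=-13 / 874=-0.01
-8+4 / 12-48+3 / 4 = -659 / 12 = -54.92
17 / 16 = 1.06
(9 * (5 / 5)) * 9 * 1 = 81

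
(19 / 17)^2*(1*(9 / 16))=3249 / 4624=0.70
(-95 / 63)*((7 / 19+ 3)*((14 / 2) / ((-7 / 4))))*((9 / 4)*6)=1920 / 7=274.29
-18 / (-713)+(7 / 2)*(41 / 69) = 9005 / 4278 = 2.10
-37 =-37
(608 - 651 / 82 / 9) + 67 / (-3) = 143857 / 246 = 584.78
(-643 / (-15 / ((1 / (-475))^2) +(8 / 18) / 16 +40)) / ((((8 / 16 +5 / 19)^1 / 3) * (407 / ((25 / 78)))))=10995300 / 18694403056901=0.00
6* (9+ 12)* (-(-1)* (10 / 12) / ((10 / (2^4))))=168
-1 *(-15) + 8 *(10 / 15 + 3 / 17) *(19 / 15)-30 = -4939 / 765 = -6.46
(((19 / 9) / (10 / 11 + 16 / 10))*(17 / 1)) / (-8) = -17765 / 9936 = -1.79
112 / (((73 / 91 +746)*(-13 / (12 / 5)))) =-0.03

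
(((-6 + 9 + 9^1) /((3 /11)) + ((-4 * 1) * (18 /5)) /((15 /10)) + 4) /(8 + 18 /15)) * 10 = 960 /23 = 41.74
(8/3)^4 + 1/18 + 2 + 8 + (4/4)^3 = 9983/162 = 61.62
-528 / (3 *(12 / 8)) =-352 / 3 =-117.33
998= 998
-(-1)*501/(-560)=-501/560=-0.89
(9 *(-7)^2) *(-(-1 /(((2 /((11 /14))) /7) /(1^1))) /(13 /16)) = 19404 /13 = 1492.62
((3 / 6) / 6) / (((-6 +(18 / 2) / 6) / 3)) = -1 / 18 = -0.06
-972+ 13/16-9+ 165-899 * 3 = -56195/16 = -3512.19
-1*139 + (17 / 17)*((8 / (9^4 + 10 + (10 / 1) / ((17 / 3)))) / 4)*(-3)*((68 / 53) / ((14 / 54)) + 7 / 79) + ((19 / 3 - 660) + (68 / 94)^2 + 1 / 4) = -68745486413465153 / 86811042122364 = -791.90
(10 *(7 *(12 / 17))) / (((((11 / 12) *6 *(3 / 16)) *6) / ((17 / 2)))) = 2240 / 33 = 67.88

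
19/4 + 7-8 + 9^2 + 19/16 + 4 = 1439/16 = 89.94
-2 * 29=-58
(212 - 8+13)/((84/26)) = 403/6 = 67.17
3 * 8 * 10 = 240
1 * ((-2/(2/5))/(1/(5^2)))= -125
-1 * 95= -95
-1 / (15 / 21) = -7 / 5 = -1.40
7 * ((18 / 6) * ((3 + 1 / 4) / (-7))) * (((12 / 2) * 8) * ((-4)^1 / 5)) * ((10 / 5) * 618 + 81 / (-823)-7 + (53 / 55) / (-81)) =460096.30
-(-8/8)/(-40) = -1/40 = -0.02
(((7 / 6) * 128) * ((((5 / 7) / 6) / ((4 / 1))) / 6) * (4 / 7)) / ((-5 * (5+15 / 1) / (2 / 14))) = -0.00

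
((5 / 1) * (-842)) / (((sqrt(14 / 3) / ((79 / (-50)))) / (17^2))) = 9611851 * sqrt(42) / 70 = 889884.49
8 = 8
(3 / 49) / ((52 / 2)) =3 / 1274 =0.00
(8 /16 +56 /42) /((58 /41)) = 451 /348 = 1.30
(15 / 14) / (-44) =-15 / 616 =-0.02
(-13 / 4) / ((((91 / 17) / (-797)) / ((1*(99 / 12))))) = 447117 / 112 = 3992.12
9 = 9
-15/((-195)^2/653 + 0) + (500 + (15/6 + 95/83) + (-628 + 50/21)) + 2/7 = -51316243/420810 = -121.95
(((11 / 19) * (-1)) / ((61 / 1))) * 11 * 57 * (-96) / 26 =17424 / 793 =21.97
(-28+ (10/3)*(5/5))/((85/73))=-5402/255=-21.18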